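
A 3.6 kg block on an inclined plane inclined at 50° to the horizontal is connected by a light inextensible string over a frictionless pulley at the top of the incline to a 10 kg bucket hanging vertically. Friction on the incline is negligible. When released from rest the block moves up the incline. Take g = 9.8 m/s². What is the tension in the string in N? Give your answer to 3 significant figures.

For the block on the incline: the weight component along the slope is m₁g sin 50° = 3.6 × 9.8 × 0.7660 = 27.024 N and the normal force is N = m₁g cos 50° = 22.678 N.
Newton's second law for the block (up-slope positive): T − 27.024 = 3.6 a. For the hanging bucket (downward positive): 10 × 9.8 − T = 10 a.
Adding the two equations eliminates T: 70.976 = 13.6 a, so a = 5.2188 m/s².
Then from the hanging bucket's equation, T = 10 × (9.8 − 5.2188) = 45.812 N.

45.8 N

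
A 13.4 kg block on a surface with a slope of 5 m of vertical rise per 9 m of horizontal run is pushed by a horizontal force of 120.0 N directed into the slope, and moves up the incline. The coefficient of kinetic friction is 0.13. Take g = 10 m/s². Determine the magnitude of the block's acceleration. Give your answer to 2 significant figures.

The horizontal push has components F cos 29.05° = 120.0 × 0.8742 = 104.904 N up the incline and F sin 29.05° = 120.0 × 0.4856 = 58.272 N pressing into the surface.
The normal force is therefore N = mg cos 29.05° + F sin 29.05° = 117.143 + 58.272 = 175.415 N, and kinetic friction down the slope is μN = 0.13 × 175.415 = 22.804 N.
Along the incline: F cos 29.05° − mg sin 29.05° − μN = ma, so 104.904 − 65.070 − 22.804 = 13.4 a, giving a = 1.2709 m/s².

1.3 m/s²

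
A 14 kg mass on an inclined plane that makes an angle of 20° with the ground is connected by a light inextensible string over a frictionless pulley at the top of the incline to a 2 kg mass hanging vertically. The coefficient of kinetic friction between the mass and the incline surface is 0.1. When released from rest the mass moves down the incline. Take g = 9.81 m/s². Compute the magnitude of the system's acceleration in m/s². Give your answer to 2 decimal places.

0.90 m/s²

For the mass on the incline: the weight component along the slope is m₁g sin 20° = 14 × 9.81 × 0.3420 = 46.970 N and the normal force is N = m₁g cos 20° = 129.057 N.
Kinetic friction opposes the mass's motion down the incline: f = μN = 0.1 × 129.057 = 12.906 N acting up the slope.
Newton's second law for the mass (down-slope positive): 46.970 − 12.906 − T = 14 a. For the hanging mass (upward positive): T − 2 × 9.81 = 2 a.
Adding the two equations eliminates T: 14.444 = 16 a, so a = 0.9028 m/s².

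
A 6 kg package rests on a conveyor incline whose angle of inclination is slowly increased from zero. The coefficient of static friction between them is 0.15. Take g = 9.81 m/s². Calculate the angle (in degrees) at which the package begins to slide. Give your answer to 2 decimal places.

8.53°

At the threshold of sliding, static friction is at its maximum μ_s N and exactly balances the weight component along the incline: mg sin θ = μ_s mg cos θ.
Hence tan θ = μ_s = 0.15, so θ = arctan(0.15) = 8.5308°.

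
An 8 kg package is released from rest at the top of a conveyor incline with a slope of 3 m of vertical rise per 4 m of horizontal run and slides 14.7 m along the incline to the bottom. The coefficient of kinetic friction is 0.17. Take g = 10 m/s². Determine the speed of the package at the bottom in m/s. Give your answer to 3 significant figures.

The weight component along the incline is mg sin 36.87° = 48.000 N and the normal force is N = mg cos 36.87° = 64.000 N.
Friction up the slope is f = μN = 0.17 × 64.000 = 10.880 N, so the net downslope force is 48.000 − 10.880 = 37.120 N and a = 37.120 / 8 = 4.6400 m/s².
Starting from rest over a distance of 14.7 m, v² = 2aL = 2 × 4.6400 × 14.7 = 136.4160, so v = 11.6797 m/s.

11.7 m/s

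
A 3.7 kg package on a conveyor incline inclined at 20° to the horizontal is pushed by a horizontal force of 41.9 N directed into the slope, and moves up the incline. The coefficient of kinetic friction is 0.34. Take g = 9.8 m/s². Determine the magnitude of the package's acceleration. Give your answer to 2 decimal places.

The horizontal push has components F cos 20° = 41.9 × 0.9397 = 39.373 N up the incline and F sin 20° = 41.9 × 0.3420 = 14.330 N pressing into the surface.
The normal force is therefore N = mg cos 20° + F sin 20° = 34.074 + 14.330 = 48.404 N, and kinetic friction down the slope is μN = 0.34 × 48.404 = 16.457 N.
Along the incline: F cos 20° − mg sin 20° − μN = ma, so 39.373 − 12.401 − 16.457 = 3.7 a, giving a = 2.8419 m/s².

2.84 m/s²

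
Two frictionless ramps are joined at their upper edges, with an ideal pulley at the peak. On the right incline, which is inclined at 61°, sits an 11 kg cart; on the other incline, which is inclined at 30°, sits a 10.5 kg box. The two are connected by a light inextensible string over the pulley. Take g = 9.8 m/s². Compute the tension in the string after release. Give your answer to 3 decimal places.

Resolve each weight along its own incline: the 11 kg mass has component 11 × 9.8 × sin 61° = 94.284 N down its slope, and the 10.5 kg mass has 10.5 × 9.8 × sin 30° = 51.450 N down its slope.
The 11 kg side's 94.284 N exceeds the other side's 51.450 N, so that mass slides down and the 10.5 kg mass slides up. Taking that direction as positive, Newton's second law for the whole system gives 94.284 − 51.450 = (11 + 10.5) a, so a = 42.834 / 21.5 = 1.9923 m/s².
For the 10.5 kg mass (up-slope positive): T − 51.450 = 10.5 × 1.9923, so T = 72.369 N.

72.369 N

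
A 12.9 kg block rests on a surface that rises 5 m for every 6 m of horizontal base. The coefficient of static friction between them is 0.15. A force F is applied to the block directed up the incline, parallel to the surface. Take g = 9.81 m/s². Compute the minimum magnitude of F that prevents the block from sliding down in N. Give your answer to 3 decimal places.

66.432 N

The normal force is N = mg cos 39.81° = 97.218 N. With F at its minimum the block is on the verge of sliding down, so static friction is at its maximum μ_s N = 0.15 × 97.218 = 14.583 N and acts up the slope.
Equilibrium along the incline: F + μ_s N = mg sin 39.81°, so F = 81.015 − 14.583 = 66.432 N.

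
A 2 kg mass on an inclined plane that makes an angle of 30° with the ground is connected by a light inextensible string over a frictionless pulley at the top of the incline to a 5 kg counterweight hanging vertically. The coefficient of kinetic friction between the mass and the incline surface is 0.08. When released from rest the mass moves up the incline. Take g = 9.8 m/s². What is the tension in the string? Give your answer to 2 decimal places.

21.97 N

For the mass on the incline: the weight component along the slope is m₁g sin 30° = 2 × 9.8 × 0.5000 = 9.800 N and the normal force is N = m₁g cos 30° = 16.974 N.
Kinetic friction opposes the mass's motion up the incline: f = μN = 0.08 × 16.974 = 1.358 N acting down the slope.
Newton's second law for the mass (up-slope positive): T − 9.800 − 1.358 = 2 a. For the hanging counterweight (downward positive): 5 × 9.8 − T = 5 a.
Adding the two equations eliminates T: 37.842 = 7 a, so a = 5.4060 m/s².
Then from the hanging counterweight's equation, T = 5 × (9.8 − 5.4060) = 21.970 N.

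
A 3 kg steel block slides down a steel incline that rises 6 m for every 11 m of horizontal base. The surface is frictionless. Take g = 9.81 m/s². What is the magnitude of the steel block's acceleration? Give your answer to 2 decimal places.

Resolving the weight along the incline: the component pulling the steel block down the slope is mg sin 28.61° = 3 × 9.81 × 0.4789 = 14.094 N, and the normal force is N = mg cos 28.61° = 3 × 9.81 × 0.8779 = 25.837 N.
With no friction the net force along the incline is 14.094 N, so a = g sin 28.61° = 14.094 / 3 = 4.6980 m/s².

4.70 m/s²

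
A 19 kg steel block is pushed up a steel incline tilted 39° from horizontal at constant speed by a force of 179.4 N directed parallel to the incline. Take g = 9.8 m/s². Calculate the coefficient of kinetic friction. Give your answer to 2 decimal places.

0.43

At constant speed ΣF = 0 along the incline. The applied 179.4 N acts up the slope; the weight component mg sin 39° = 117.179 N and kinetic friction μN both act down the slope.
So 179.4 = 117.179 + μ × 144.705, giving μ = (179.4 − 117.179) / 144.705 = 0.4300.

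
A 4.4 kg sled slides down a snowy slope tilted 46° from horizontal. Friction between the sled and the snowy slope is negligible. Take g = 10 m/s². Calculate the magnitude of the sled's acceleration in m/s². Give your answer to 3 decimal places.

Resolving the weight along the incline: the component pulling the sled down the slope is mg sin 46° = 4.4 × 10 × 0.7193 = 31.649 N, and the normal force is N = mg cos 46° = 4.4 × 10 × 0.6947 = 30.567 N.
With no friction the net force along the incline is 31.649 N, so a = g sin 46° = 31.649 / 4.4 = 7.1930 m/s².

7.193 m/s²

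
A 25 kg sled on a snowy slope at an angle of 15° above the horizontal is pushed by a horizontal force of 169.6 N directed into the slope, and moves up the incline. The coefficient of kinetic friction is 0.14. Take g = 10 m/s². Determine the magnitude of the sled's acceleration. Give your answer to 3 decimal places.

2.367 m/s²

The horizontal push has components F cos 15° = 169.6 × 0.9659 = 163.817 N up the incline and F sin 15° = 169.6 × 0.2588 = 43.892 N pressing into the surface.
The normal force is therefore N = mg cos 15° + F sin 15° = 241.475 + 43.892 = 285.367 N, and kinetic friction down the slope is μN = 0.14 × 285.367 = 39.951 N.
Along the incline: F cos 15° − mg sin 15° − μN = ma, so 163.817 − 64.700 − 39.951 = 25 a, giving a = 2.3666 m/s².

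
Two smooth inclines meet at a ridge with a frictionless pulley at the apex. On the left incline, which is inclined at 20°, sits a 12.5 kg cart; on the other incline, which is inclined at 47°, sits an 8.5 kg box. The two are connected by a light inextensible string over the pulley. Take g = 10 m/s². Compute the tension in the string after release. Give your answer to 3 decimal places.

54.308 N

Resolve each weight along its own incline: the 12.5 kg mass has component 12.5 × 10 × sin 20° = 42.753 N down its slope, and the 8.5 kg mass has 8.5 × 10 × sin 47° = 62.165 N down its slope.
The 8.5 kg side's 62.165 N exceeds the other side's 42.753 N, so that mass slides down and the 12.5 kg mass slides up. Taking that direction as positive, Newton's second law for the whole system gives 62.165 − 42.753 = (12.5 + 8.5) a, so a = 19.412 / 21 = 0.9244 m/s².
For the 12.5 kg mass (up-slope positive): T − 42.753 = 12.5 × 0.9244, so T = 54.308 N.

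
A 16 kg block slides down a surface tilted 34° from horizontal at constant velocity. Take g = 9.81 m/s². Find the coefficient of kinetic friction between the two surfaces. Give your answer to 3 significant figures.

0.675

At constant velocity the net force along the incline is zero: mg sin 34° = μ mg cos 34°.
So μ = tan 34° = 0.5592 / 0.8290 = 0.6745.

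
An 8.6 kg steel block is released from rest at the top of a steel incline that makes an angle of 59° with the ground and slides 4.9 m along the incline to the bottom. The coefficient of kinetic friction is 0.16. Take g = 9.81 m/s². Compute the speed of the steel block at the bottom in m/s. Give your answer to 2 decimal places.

8.63 m/s

The weight component along the incline is mg sin 59° = 72.316 N and the normal force is N = mg cos 59° = 43.452 N.
Friction up the slope is f = μN = 0.16 × 43.452 = 6.952 N, so the net downslope force is 72.316 − 6.952 = 65.364 N and a = 65.364 / 8.6 = 7.6005 m/s².
Starting from rest over a distance of 4.9 m, v² = 2aL = 2 × 7.6005 × 4.9 = 74.4849, so v = 8.6305 m/s.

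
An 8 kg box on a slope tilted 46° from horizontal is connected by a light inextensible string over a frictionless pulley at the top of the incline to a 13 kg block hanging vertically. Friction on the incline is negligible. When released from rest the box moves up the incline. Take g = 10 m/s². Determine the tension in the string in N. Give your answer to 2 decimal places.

For the box on the incline: the weight component along the slope is m₁g sin 46° = 8 × 10 × 0.7193 = 57.544 N and the normal force is N = m₁g cos 46° = 55.573 N.
Newton's second law for the box (up-slope positive): T − 57.544 = 8 a. For the hanging block (downward positive): 13 × 10 − T = 13 a.
Adding the two equations eliminates T: 72.456 = 21 a, so a = 3.4503 m/s².
Then from the hanging block's equation, T = 13 × (10 − 3.4503) = 85.146 N.

85.15 N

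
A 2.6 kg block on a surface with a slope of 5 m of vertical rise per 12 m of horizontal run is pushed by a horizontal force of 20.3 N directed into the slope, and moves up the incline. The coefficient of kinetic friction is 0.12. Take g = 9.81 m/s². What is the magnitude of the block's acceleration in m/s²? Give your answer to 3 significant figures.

1.99 m/s²

The horizontal push has components F cos 22.62° = 20.3 × 0.9231 = 18.739 N up the incline and F sin 22.62° = 20.3 × 0.3846 = 7.807 N pressing into the surface.
The normal force is therefore N = mg cos 22.62° + F sin 22.62° = 23.545 + 7.807 = 31.352 N, and kinetic friction down the slope is μN = 0.12 × 31.352 = 3.762 N.
Along the incline: F cos 22.62° − mg sin 22.62° − μN = ma, so 18.739 − 9.810 − 3.762 = 2.6 a, giving a = 1.9873 m/s².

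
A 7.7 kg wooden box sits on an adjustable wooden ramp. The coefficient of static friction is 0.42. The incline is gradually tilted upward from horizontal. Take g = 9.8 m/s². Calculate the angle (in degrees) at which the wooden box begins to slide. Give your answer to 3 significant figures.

At the threshold of sliding, static friction is at its maximum μ_s N and exactly balances the weight component along the incline: mg sin θ = μ_s mg cos θ.
Hence tan θ = μ_s = 0.42, so θ = arctan(0.42) = 22.7824°.

22.8°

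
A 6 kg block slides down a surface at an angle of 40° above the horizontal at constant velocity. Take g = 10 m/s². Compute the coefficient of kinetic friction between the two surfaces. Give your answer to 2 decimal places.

0.84

At constant velocity the net force along the incline is zero: mg sin 40° = μ mg cos 40°.
So μ = tan 40° = 0.6428 / 0.7660 = 0.8392.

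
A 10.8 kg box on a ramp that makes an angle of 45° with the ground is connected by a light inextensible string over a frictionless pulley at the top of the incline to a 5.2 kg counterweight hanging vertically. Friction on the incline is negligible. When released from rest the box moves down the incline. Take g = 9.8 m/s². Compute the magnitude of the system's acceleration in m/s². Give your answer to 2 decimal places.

1.49 m/s²

For the box on the incline: the weight component along the slope is m₁g sin 45° = 10.8 × 9.8 × 0.7071 = 74.839 N and the normal force is N = m₁g cos 45° = 74.840 N.
Newton's second law for the box (down-slope positive): 74.839 − T = 10.8 a. For the hanging counterweight (upward positive): T − 5.2 × 9.8 = 5.2 a.
Adding the two equations eliminates T: 23.879 = 16 a, so a = 1.4924 m/s².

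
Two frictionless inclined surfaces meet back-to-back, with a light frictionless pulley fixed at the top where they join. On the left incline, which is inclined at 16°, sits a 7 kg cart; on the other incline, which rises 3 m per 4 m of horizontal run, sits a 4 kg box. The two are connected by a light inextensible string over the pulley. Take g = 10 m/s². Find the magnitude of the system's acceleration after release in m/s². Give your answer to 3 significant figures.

0.428 m/s²

Resolve each weight along its own incline: the 7 kg mass has component 7 × 10 × sin 16° = 19.295 N down its slope, and the 4 kg mass has 4 × 10 × sin 36.87° = 24.000 N down its slope.
The 4 kg side's 24.000 N exceeds the other side's 19.295 N, so that mass slides down and the 7 kg mass slides up. Taking that direction as positive, Newton's second law for the whole system gives 24.000 − 19.295 = (7 + 4) a, so a = 4.705 / 11 = 0.4277 m/s².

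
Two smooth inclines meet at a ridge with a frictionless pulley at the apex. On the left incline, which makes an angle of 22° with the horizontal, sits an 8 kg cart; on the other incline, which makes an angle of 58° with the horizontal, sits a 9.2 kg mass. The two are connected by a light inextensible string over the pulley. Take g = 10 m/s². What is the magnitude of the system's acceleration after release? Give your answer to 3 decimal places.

2.794 m/s²

Resolve each weight along its own incline: the 8 kg mass has component 8 × 10 × sin 22° = 29.969 N down its slope, and the 9.2 kg mass has 9.2 × 10 × sin 58° = 78.020 N down its slope.
The 9.2 kg side's 78.020 N exceeds the other side's 29.969 N, so that mass slides down and the 8 kg mass slides up. Taking that direction as positive, Newton's second law for the whole system gives 78.020 − 29.969 = (8 + 9.2) a, so a = 48.051 / 17.2 = 2.7937 m/s².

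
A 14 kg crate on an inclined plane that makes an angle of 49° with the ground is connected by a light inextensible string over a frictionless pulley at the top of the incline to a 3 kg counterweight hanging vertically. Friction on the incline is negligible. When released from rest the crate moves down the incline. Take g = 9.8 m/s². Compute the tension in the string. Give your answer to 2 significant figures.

For the crate on the incline: the weight component along the slope is m₁g sin 49° = 14 × 9.8 × 0.7547 = 103.545 N and the normal force is N = m₁g cos 49° = 90.011 N.
Newton's second law for the crate (down-slope positive): 103.545 − T = 14 a. For the hanging counterweight (upward positive): T − 3 × 9.8 = 3 a.
Adding the two equations eliminates T: 74.145 = 17 a, so a = 4.3615 m/s².
Then from the hanging counterweight's equation, T = 3 × (9.8 + 4.3615) = 42.484 N.

42 N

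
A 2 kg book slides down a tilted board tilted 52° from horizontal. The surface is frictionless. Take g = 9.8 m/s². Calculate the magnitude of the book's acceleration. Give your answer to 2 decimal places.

7.72 m/s²

Resolving the weight along the incline: the component pulling the book down the slope is mg sin 52° = 2 × 9.8 × 0.7880 = 15.445 N, and the normal force is N = mg cos 52° = 2 × 9.8 × 0.6157 = 12.068 N.
With no friction the net force along the incline is 15.445 N, so a = g sin 52° = 15.445 / 2 = 7.7225 m/s².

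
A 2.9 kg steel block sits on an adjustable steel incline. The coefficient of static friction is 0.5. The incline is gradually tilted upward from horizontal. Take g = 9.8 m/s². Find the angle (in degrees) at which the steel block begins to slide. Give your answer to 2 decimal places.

26.57°

At the threshold of sliding, static friction is at its maximum μ_s N and exactly balances the weight component along the incline: mg sin θ = μ_s mg cos θ.
Hence tan θ = μ_s = 0.5, so θ = arctan(0.5) = 26.5651°.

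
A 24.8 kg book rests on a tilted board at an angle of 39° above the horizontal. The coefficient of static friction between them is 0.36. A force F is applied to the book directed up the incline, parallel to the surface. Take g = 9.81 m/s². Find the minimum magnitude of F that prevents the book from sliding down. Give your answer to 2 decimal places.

85.04 N

The normal force is N = mg cos 39° = 189.070 N. With F at its minimum the book is on the verge of sliding down, so static friction is at its maximum μ_s N = 0.36 × 189.070 = 68.065 N and acts up the slope.
Equilibrium along the incline: F + μ_s N = mg sin 39°, so F = 153.106 − 68.065 = 85.041 N.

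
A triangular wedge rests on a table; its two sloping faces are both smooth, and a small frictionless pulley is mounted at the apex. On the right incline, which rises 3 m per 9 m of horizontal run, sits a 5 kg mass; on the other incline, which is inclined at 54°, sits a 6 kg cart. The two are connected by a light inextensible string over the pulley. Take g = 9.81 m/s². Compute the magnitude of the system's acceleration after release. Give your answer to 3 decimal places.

Resolve each weight along its own incline: the 5 kg mass has component 5 × 9.81 × sin 18.43° = 15.511 N down its slope, and the 6 kg mass has 6 × 9.81 × sin 54° = 47.619 N down its slope.
The 6 kg side's 47.619 N exceeds the other side's 15.511 N, so that mass slides down and the 5 kg mass slides up. Taking that direction as positive, Newton's second law for the whole system gives 47.619 − 15.511 = (5 + 6) a, so a = 32.108 / 11 = 2.9189 m/s².

2.919 m/s²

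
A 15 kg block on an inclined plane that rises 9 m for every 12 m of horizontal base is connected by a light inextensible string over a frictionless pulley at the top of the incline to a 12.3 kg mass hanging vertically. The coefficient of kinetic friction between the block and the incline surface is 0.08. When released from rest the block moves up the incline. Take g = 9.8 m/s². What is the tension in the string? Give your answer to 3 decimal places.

For the block on the incline: the weight component along the slope is m₁g sin 36.87° = 15 × 9.8 × 0.6000 = 88.200 N and the normal force is N = m₁g cos 36.87° = 117.600 N.
Kinetic friction opposes the block's motion up the incline: f = μN = 0.08 × 117.600 = 9.408 N acting down the slope.
Newton's second law for the block (up-slope positive): T − 88.200 − 9.408 = 15 a. For the hanging mass (downward positive): 12.3 × 9.8 − T = 12.3 a.
Adding the two equations eliminates T: 22.932 = 27.3 a, so a = 0.8400 m/s².
Then from the hanging mass's equation, T = 12.3 × (9.8 − 0.8400) = 110.208 N.

110.208 N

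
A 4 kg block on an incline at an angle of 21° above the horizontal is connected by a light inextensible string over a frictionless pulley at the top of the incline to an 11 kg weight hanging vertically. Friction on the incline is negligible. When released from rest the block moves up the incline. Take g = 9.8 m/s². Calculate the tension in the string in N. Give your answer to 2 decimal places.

For the block on the incline: the weight component along the slope is m₁g sin 21° = 4 × 9.8 × 0.3584 = 14.049 N and the normal force is N = m₁g cos 21° = 36.596 N.
Newton's second law for the block (up-slope positive): T − 14.049 = 4 a. For the hanging weight (downward positive): 11 × 9.8 − T = 11 a.
Adding the two equations eliminates T: 93.751 = 15 a, so a = 6.2501 m/s².
Then from the hanging weight's equation, T = 11 × (9.8 − 6.2501) = 39.049 N.

39.05 N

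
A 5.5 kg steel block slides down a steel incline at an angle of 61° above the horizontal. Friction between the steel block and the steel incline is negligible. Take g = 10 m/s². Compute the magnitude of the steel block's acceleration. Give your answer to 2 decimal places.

8.75 m/s²

Resolving the weight along the incline: the component pulling the steel block down the slope is mg sin 61° = 5.5 × 10 × 0.8746 = 48.103 N, and the normal force is N = mg cos 61° = 5.5 × 10 × 0.4848 = 26.664 N.
With no friction the net force along the incline is 48.103 N, so a = g sin 61° = 48.103 / 5.5 = 8.7460 m/s².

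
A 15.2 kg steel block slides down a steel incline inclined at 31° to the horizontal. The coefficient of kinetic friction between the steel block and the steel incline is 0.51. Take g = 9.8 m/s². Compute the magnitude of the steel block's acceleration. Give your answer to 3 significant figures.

Resolving the weight along the incline: the component pulling the steel block down the slope is mg sin 31° = 15.2 × 9.8 × 0.5150 = 76.714 N, and the normal force is N = mg cos 31° = 15.2 × 9.8 × 0.8572 = 127.689 N.
Kinetic friction acts up the slope with magnitude f = μN = 0.51 × 127.689 = 65.121 N.
Net force along the incline is 76.714 − 65.121 = 11.593 N, so a = 11.593 / 15.2 = 0.7627 m/s².

0.763 m/s²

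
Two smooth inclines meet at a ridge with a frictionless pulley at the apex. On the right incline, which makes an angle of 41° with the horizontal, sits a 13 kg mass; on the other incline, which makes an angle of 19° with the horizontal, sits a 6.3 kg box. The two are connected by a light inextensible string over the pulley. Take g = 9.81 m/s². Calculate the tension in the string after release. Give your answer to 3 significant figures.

Resolve each weight along its own incline: the 13 kg mass has component 13 × 9.81 × sin 41° = 83.667 N down its slope, and the 6.3 kg mass has 6.3 × 9.81 × sin 19° = 20.121 N down its slope.
The 13 kg side's 83.667 N exceeds the other side's 20.121 N, so that mass slides down and the 6.3 kg mass slides up. Taking that direction as positive, Newton's second law for the whole system gives 83.667 − 20.121 = (13 + 6.3) a, so a = 63.546 / 19.3 = 3.2925 m/s².
For the 6.3 kg mass (up-slope positive): T − 20.121 = 6.3 × 3.2925, so T = 40.864 N.

40.9 N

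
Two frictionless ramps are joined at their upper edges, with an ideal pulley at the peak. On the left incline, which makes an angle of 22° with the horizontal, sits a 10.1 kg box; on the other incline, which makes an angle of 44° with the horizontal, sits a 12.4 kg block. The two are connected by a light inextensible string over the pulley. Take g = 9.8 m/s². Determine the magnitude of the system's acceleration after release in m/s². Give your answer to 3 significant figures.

2.10 m/s²

Resolve each weight along its own incline: the 10.1 kg mass has component 10.1 × 9.8 × sin 22° = 37.079 N down its slope, and the 12.4 kg mass has 12.4 × 9.8 × sin 44° = 84.415 N down its slope.
The 12.4 kg side's 84.415 N exceeds the other side's 37.079 N, so that mass slides down and the 10.1 kg mass slides up. Taking that direction as positive, Newton's second law for the whole system gives 84.415 − 37.079 = (10.1 + 12.4) a, so a = 47.336 / 22.5 = 2.1038 m/s².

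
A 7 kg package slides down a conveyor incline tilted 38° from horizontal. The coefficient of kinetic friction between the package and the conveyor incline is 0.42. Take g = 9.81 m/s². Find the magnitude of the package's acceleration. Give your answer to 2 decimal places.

2.79 m/s²

Resolving the weight along the incline: the component pulling the package down the slope is mg sin 38° = 7 × 9.81 × 0.6157 = 42.280 N, and the normal force is N = mg cos 38° = 7 × 9.81 × 0.7880 = 54.112 N.
Kinetic friction acts up the slope with magnitude f = μN = 0.42 × 54.112 = 22.727 N.
Net force along the incline is 42.280 − 22.727 = 19.553 N, so a = 19.553 / 7 = 2.7933 m/s².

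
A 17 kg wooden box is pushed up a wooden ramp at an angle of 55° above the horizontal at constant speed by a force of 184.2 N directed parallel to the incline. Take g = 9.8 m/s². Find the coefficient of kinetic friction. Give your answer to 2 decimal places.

At constant speed ΣF = 0 along the incline. The applied 184.2 N acts up the slope; the weight component mg sin 55° = 136.471 N and kinetic friction μN both act down the slope.
So 184.2 = 136.471 + μ × 95.558, giving μ = (184.2 − 136.471) / 95.558 = 0.4995.

0.50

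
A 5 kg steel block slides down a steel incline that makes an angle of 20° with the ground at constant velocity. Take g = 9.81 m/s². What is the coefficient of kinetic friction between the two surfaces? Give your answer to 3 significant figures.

At constant velocity the net force along the incline is zero: mg sin 20° = μ mg cos 20°.
So μ = tan 20° = 0.3420 / 0.9397 = 0.3639.

0.364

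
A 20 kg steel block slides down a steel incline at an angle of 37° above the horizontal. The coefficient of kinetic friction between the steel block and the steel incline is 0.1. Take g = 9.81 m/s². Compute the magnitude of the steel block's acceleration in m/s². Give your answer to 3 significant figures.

5.12 m/s²

Resolving the weight along the incline: the component pulling the steel block down the slope is mg sin 37° = 20 × 9.81 × 0.6018 = 118.073 N, and the normal force is N = mg cos 37° = 20 × 9.81 × 0.7986 = 156.685 N.
Kinetic friction acts up the slope with magnitude f = μN = 0.1 × 156.685 = 15.669 N.
Net force along the incline is 118.073 − 15.669 = 102.404 N, so a = 102.404 / 20 = 5.1202 m/s².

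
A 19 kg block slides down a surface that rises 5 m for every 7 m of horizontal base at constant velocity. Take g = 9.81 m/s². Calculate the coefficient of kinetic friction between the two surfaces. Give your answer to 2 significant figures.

At constant velocity the net force along the incline is zero: mg sin 35.54° = μ mg cos 35.54°.
So μ = tan 35.54° = 0.5812 / 0.8137 = 0.7143.

0.71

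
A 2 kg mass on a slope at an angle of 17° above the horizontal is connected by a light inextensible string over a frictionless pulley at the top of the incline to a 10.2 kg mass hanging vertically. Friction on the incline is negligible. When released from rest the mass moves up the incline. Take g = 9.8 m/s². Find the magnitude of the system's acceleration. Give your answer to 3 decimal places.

7.724 m/s²

For the mass on the incline: the weight component along the slope is m₁g sin 17° = 2 × 9.8 × 0.2924 = 5.731 N and the normal force is N = m₁g cos 17° = 18.744 N.
Newton's second law for the mass (up-slope positive): T − 5.731 = 2 a. For the hanging mass (downward positive): 10.2 × 9.8 − T = 10.2 a.
Adding the two equations eliminates T: 94.229 = 12.2 a, so a = 7.7237 m/s².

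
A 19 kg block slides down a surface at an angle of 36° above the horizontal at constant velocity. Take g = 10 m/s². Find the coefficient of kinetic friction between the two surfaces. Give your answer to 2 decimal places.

0.73

At constant velocity the net force along the incline is zero: mg sin 36° = μ mg cos 36°.
So μ = tan 36° = 0.5878 / 0.8090 = 0.7266.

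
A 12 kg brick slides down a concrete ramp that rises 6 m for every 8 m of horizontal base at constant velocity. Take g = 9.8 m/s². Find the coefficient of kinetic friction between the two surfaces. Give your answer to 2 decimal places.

At constant velocity the net force along the incline is zero: mg sin 36.87° = μ mg cos 36.87°.
So μ = tan 36.87° = 0.6000 / 0.8000 = 0.7500.

0.75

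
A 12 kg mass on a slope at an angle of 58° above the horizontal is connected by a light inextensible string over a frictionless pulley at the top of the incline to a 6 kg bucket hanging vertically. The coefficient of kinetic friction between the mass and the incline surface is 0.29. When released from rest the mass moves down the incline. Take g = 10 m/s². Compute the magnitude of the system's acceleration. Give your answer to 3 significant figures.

For the mass on the incline: the weight component along the slope is m₁g sin 58° = 12 × 10 × 0.8480 = 101.760 N and the normal force is N = m₁g cos 58° = 63.590 N.
Kinetic friction opposes the mass's motion down the incline: f = μN = 0.29 × 63.590 = 18.441 N acting up the slope.
Newton's second law for the mass (down-slope positive): 101.760 − 18.441 − T = 12 a. For the hanging bucket (upward positive): T − 6 × 10 = 6 a.
Adding the two equations eliminates T: 23.319 = 18 a, so a = 1.2955 m/s².

1.30 m/s²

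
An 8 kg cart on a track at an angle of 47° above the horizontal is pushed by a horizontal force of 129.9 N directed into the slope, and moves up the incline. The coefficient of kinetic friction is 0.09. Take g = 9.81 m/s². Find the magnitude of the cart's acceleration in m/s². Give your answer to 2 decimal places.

2.23 m/s²

The horizontal push has components F cos 47° = 129.9 × 0.6820 = 88.592 N up the incline and F sin 47° = 129.9 × 0.7314 = 95.009 N pressing into the surface.
The normal force is therefore N = mg cos 47° + F sin 47° = 53.523 + 95.009 = 148.532 N, and kinetic friction down the slope is μN = 0.09 × 148.532 = 13.368 N.
Along the incline: F cos 47° − mg sin 47° − μN = ma, so 88.592 − 57.400 − 13.368 = 8 a, giving a = 2.2280 m/s².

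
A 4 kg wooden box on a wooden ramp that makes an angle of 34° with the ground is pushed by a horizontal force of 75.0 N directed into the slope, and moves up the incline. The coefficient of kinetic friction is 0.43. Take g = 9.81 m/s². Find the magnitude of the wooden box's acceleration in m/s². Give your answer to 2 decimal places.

2.05 m/s²

The horizontal push has components F cos 34° = 75.0 × 0.8290 = 62.175 N up the incline and F sin 34° = 75.0 × 0.5592 = 41.940 N pressing into the surface.
The normal force is therefore N = mg cos 34° + F sin 34° = 32.530 + 41.940 = 74.470 N, and kinetic friction down the slope is μN = 0.43 × 74.470 = 32.022 N.
Along the incline: F cos 34° − mg sin 34° − μN = ma, so 62.175 − 21.943 − 32.022 = 4 a, giving a = 2.0525 m/s².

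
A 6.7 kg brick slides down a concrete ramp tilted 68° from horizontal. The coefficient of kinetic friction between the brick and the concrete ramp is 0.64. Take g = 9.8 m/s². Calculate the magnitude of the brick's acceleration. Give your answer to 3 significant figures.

6.74 m/s²

Resolving the weight along the incline: the component pulling the brick down the slope is mg sin 68° = 6.7 × 9.8 × 0.9272 = 60.880 N, and the normal force is N = mg cos 68° = 6.7 × 9.8 × 0.3746 = 24.596 N.
Kinetic friction acts up the slope with magnitude f = μN = 0.64 × 24.596 = 15.741 N.
Net force along the incline is 60.880 − 15.741 = 45.139 N, so a = 45.139 / 6.7 = 6.7372 m/s².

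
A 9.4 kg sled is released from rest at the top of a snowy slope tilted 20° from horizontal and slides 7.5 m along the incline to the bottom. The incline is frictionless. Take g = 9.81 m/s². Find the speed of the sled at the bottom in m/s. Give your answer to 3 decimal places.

The weight component along the incline is mg sin 20° = 31.539 N and the normal force is N = mg cos 20° = 86.653 N.
With no friction, a = g sin 20° = 3.3552 m/s².
Starting from rest over a distance of 7.5 m, v² = 2aL = 2 × 3.3552 × 7.5 = 50.3280, so v = 7.0942 m/s.

7.094 m/s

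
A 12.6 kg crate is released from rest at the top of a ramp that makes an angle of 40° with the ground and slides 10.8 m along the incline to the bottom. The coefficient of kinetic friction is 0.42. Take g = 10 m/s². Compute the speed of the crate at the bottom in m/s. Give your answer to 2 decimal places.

8.33 m/s

The weight component along the incline is mg sin 40° = 80.991 N and the normal force is N = mg cos 40° = 96.522 N.
Friction up the slope is f = μN = 0.42 × 96.522 = 40.539 N, so the net downslope force is 80.991 − 40.539 = 40.452 N and a = 40.452 / 12.6 = 3.2105 m/s².
Starting from rest over a distance of 10.8 m, v² = 2aL = 2 × 3.2105 × 10.8 = 69.3468, so v = 8.3275 m/s.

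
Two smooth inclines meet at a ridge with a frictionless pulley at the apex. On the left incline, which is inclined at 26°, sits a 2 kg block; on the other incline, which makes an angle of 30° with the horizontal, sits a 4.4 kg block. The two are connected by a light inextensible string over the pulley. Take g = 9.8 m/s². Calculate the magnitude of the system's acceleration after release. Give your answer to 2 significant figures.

2.0 m/s²

Resolve each weight along its own incline: the 2 kg mass has component 2 × 9.8 × sin 26° = 8.592 N down its slope, and the 4.4 kg mass has 4.4 × 9.8 × sin 30° = 21.560 N down its slope.
The 4.4 kg side's 21.560 N exceeds the other side's 8.592 N, so that mass slides down and the 2 kg mass slides up. Taking that direction as positive, Newton's second law for the whole system gives 21.560 − 8.592 = (2 + 4.4) a, so a = 12.968 / 6.4 = 2.0262 m/s².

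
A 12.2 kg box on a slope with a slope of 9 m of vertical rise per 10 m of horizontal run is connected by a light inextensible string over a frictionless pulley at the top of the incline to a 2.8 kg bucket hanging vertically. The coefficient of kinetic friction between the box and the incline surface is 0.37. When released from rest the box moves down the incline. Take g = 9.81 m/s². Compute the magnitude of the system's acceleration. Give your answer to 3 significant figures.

For the box on the incline: the weight component along the slope is m₁g sin 41.99° = 12.2 × 9.81 × 0.6690 = 80.067 N and the normal force is N = m₁g cos 41.99° = 88.959 N.
Kinetic friction opposes the box's motion down the incline: f = μN = 0.37 × 88.959 = 32.915 N acting up the slope.
Newton's second law for the box (down-slope positive): 80.067 − 32.915 − T = 12.2 a. For the hanging bucket (upward positive): T − 2.8 × 9.81 = 2.8 a.
Adding the two equations eliminates T: 19.684 = 15 a, so a = 1.3123 m/s².

1.31 m/s²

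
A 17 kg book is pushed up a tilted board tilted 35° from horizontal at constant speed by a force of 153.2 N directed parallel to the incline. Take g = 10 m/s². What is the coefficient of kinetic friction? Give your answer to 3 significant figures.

At constant speed ΣF = 0 along the incline. The applied 153.2 N acts up the slope; the weight component mg sin 35° = 97.508 N and kinetic friction μN both act down the slope.
So 153.2 = 97.508 + μ × 139.256, giving μ = (153.2 − 97.508) / 139.256 = 0.3999.

0.400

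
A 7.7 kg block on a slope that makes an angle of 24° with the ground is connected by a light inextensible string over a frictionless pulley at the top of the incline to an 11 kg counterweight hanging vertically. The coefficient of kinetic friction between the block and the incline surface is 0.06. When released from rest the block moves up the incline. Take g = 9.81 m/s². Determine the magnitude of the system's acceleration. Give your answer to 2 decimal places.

3.91 m/s²

For the block on the incline: the weight component along the slope is m₁g sin 24° = 7.7 × 9.81 × 0.4067 = 30.721 N and the normal force is N = m₁g cos 24° = 69.006 N.
Kinetic friction opposes the block's motion up the incline: f = μN = 0.06 × 69.006 = 4.140 N acting down the slope.
Newton's second law for the block (up-slope positive): T − 30.721 − 4.140 = 7.7 a. For the hanging counterweight (downward positive): 11 × 9.81 − T = 11 a.
Adding the two equations eliminates T: 73.049 = 18.7 a, so a = 3.9064 m/s².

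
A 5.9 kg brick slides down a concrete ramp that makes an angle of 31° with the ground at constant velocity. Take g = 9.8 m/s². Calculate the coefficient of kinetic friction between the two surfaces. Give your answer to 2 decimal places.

0.60

At constant velocity the net force along the incline is zero: mg sin 31° = μ mg cos 31°.
So μ = tan 31° = 0.5150 / 0.8572 = 0.6008.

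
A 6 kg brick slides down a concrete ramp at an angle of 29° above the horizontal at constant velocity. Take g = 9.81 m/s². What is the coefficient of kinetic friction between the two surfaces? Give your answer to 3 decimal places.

0.554

At constant velocity the net force along the incline is zero: mg sin 29° = μ mg cos 29°.
So μ = tan 29° = 0.4848 / 0.8746 = 0.5543.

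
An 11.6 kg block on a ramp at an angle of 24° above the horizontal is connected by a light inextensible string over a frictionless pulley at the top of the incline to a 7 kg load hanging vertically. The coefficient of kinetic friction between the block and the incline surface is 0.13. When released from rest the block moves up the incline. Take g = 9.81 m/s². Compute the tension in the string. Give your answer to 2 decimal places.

For the block on the incline: the weight component along the slope is m₁g sin 24° = 11.6 × 9.81 × 0.4067 = 46.281 N and the normal force is N = m₁g cos 24° = 103.958 N.
Kinetic friction opposes the block's motion up the incline: f = μN = 0.13 × 103.958 = 13.515 N acting down the slope.
Newton's second law for the block (up-slope positive): T − 46.281 − 13.515 = 11.6 a. For the hanging load (downward positive): 7 × 9.81 − T = 7 a.
Adding the two equations eliminates T: 8.874 = 18.6 a, so a = 0.4771 m/s².
Then from the hanging load's equation, T = 7 × (9.81 − 0.4771) = 65.330 N.

65.33 N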